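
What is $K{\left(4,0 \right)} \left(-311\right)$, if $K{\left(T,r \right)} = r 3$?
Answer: $0$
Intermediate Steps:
$K{\left(T,r \right)} = 3 r$
$K{\left(4,0 \right)} \left(-311\right) = 3 \cdot 0 \left(-311\right) = 0 \left(-311\right) = 0$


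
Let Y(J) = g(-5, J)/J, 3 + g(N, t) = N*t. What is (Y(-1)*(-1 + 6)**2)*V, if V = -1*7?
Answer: 350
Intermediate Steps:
V = -7
g(N, t) = -3 + N*t
Y(J) = (-3 - 5*J)/J
(Y(-1)*(-1 + 6)**2)*V = ((-5 - 3/(-1))*(-1 + 6)**2)*(-7) = ((-5 - 3*(-1))*5**2)*(-7) = ((-5 + 3)*25)*(-7) = -2*25*(-7) = -50*(-7) = 350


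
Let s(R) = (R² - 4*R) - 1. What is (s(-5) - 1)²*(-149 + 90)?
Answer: -109091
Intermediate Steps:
s(R) = -1 + R² - 4*R
(s(-5) - 1)²*(-149 + 90) = ((-1 + (-5)² - 4*(-5)) - 1)²*(-149 + 90) = ((-1 + 25 + 20) - 1)²*(-59) = (44 - 1)²*(-59) = 43²*(-59) = 1849*(-59) = -109091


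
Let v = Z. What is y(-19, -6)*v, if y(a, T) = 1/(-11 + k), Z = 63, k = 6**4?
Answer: 63/1285 ≈ 0.049027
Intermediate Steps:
k = 1296
y(a, T) = 1/1285 (y(a, T) = 1/(-11 + 1296) = 1/1285)
v = 63
y(-19, -6)*v = (1/1285)*63 = 63/1285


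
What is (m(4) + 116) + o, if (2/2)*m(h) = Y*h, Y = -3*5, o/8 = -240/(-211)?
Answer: 13736/211 ≈ 65.099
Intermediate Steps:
o = 1920/211 (o = 8*(-240/(-211)) = 8*(-240*(-1/211)) = 8*(240/211) = 1920/211 ≈ 9.0995)
Y = -15 (Y = -1*15 = -15)
m(h) = -15*h
(m(4) + 116) + o = (-15*4 + 116) + 1920/211 = (-60 + 116) + 1920/211 = 56 + 1920/211 = 13736/211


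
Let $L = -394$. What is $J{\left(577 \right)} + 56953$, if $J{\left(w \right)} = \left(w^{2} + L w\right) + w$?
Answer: $163121$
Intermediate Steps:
$J{\left(w \right)} = w^{2} - 393 w$ ($J{\left(w \right)} = \left(w^{2} - 394 w\right) + w = w^{2} - 393 w$)
$J{\left(577 \right)} + 56953 = 577 \left(-393 + 577\right) + 56953 = 577 \cdot 184 + 56953 = 106168 + 56953 = 163121$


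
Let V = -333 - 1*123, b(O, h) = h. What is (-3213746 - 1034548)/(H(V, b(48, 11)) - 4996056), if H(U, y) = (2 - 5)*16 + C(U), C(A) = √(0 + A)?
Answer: 884371610274/1040043965803 + 708049*I*√114/2080087931606 ≈ 0.85032 + 3.6344e-6*I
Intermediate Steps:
C(A) = √A
V = -456 (V = -333 - 123 = -456)
H(U, y) = -48 + √U (H(U, y) = (2 - 5)*16 + √U = -3*16 + √U = -48 + √U)
(-3213746 - 1034548)/(H(V, b(48, 11)) - 4996056) = (-3213746 - 1034548)/((-48 + √(-456)) - 4996056) = -4248294/((-48 + 2*I*√114) - 4996056) = -4248294/(-4996104 + 2*I*√114)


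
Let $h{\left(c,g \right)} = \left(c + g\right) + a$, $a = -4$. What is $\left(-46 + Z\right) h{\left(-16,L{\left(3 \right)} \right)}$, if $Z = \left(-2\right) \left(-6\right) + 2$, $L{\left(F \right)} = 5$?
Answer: $480$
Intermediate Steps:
$Z = 14$ ($Z = 12 + 2 = 14$)
$h{\left(c,g \right)} = -4 + c + g$ ($h{\left(c,g \right)} = \left(c + g\right) - 4 = -4 + c + g$)
$\left(-46 + Z\right) h{\left(-16,L{\left(3 \right)} \right)} = \left(-46 + 14\right) \left(-4 - 16 + 5\right) = \left(-32\right) \left(-15\right) = 480$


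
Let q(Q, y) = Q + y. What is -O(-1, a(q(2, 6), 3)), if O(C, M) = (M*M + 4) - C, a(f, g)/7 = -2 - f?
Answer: -4905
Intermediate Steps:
a(f, g) = -14 - 7*f (a(f, g) = 7*(-2 - f) = -14 - 7*f)
O(C, M) = 4 + M**2 - C (O(C, M) = (M**2 + 4) - C = (4 + M**2) - C = 4 + M**2 - C)
-O(-1, a(q(2, 6), 3)) = -(4 + (-14 - 7*(2 + 6))**2 - 1*(-1)) = -(4 + (-14 - 7*8)**2 + 1) = -(4 + (-14 - 56)**2 + 1) = -(4 + (-70)**2 + 1) = -(4 + 4900 + 1) = -1*4905 = -4905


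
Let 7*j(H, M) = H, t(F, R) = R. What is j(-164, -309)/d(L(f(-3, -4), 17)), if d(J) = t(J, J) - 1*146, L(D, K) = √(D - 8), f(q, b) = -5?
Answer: 23944/149303 + 164*I*√13/149303 ≈ 0.16037 + 0.0039605*I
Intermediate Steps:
j(H, M) = H/7
L(D, K) = √(-8 + D)
d(J) = -146 + J (d(J) = J - 1*146 = J - 146 = -146 + J)
j(-164, -309)/d(L(f(-3, -4), 17)) = ((⅐)*(-164))/(-146 + √(-8 - 5)) = -164/(7*(-146 + √(-13))) = -164/(7*(-146 + I*√13))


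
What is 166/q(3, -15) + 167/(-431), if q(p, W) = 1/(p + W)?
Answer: -858719/431 ≈ -1992.4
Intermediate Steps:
q(p, W) = 1/(W + p)
166/q(3, -15) + 167/(-431) = 166/(1/(-15 + 3)) + 167/(-431) = 166/(1/(-12)) + 167*(-1/431) = 166/(-1/12) - 167/431 = 166*(-12) - 167/431 = -1992 - 167/431 = -858719/431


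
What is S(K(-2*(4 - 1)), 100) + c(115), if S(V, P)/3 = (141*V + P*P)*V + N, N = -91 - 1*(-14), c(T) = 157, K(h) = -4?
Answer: -113306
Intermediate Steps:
N = -77 (N = -91 + 14 = -77)
S(V, P) = -231 + 3*V*(P**2 + 141*V) (S(V, P) = 3*((141*V + P*P)*V - 77) = 3*((141*V + P**2)*V - 77) = 3*((P**2 + 141*V)*V - 77) = 3*(V*(P**2 + 141*V) - 77) = 3*(-77 + V*(P**2 + 141*V)) = -231 + 3*V*(P**2 + 141*V))
S(K(-2*(4 - 1)), 100) + c(115) = (-231 + 423*(-4)**2 + 3*(-4)*100**2) + 157 = (-231 + 423*16 + 3*(-4)*10000) + 157 = (-231 + 6768 - 120000) + 157 = -113463 + 157 = -113306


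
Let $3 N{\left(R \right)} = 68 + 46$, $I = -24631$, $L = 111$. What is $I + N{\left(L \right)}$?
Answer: $-24593$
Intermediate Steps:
$N{\left(R \right)} = 38$ ($N{\left(R \right)} = \frac{68 + 46}{3} = \frac{1}{3} \cdot 114 = 38$)
$I + N{\left(L \right)} = -24631 + 38 = -24593$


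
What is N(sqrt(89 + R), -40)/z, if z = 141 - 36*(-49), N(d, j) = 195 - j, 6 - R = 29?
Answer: 47/381 ≈ 0.12336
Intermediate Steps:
R = -23 (R = 6 - 1*29 = 6 - 29 = -23)
z = 1905 (z = 141 + 1764 = 1905)
N(sqrt(89 + R), -40)/z = (195 - 1*(-40))/1905 = (195 + 40)*(1/1905) = 235*(1/1905) = 47/381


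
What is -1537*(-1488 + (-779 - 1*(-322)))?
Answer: 2989465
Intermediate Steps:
-1537*(-1488 + (-779 - 1*(-322))) = -1537*(-1488 + (-779 + 322)) = -1537*(-1488 - 457) = -1537*(-1945) = 2989465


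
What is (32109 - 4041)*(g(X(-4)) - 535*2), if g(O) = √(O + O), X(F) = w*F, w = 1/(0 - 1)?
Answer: -30032760 + 56136*√2 ≈ -2.9953e+7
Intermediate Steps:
w = -1 (w = 1/(-1) = -1)
X(F) = -F
g(O) = √2*√O (g(O) = √(2*O) = √2*√O)
(32109 - 4041)*(g(X(-4)) - 535*2) = (32109 - 4041)*(√2*√(-1*(-4)) - 535*2) = 28068*(√2*√4 - 1070) = 28068*(√2*2 - 1070) = 28068*(2*√2 - 1070) = 28068*(-1070 + 2*√2) = -30032760 + 56136*√2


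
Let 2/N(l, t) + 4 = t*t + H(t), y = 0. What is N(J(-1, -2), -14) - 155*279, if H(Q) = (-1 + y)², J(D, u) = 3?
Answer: -8346283/193 ≈ -43245.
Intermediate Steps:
H(Q) = 1 (H(Q) = (-1 + 0)² = (-1)² = 1)
N(l, t) = 2/(-3 + t²) (N(l, t) = 2/(-4 + (t*t + 1)) = 2/(-4 + (t² + 1)) = 2/(-4 + (1 + t²)) = 2/(-3 + t²))
N(J(-1, -2), -14) - 155*279 = 2/(-3 + (-14)²) - 155*279 = 2/(-3 + 196) - 43245 = 2/193 - 43245 = -8346283/193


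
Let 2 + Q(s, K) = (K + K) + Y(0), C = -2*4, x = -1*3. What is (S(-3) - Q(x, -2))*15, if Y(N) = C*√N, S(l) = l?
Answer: 45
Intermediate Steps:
x = -3
C = -8
Y(N) = -8*√N
Q(s, K) = -2 + 2*K (Q(s, K) = -2 + ((K + K) - 8*√0) = -2 + (2*K - 8*0) = -2 + (2*K + 0) = -2 + 2*K)
(S(-3) - Q(x, -2))*15 = (-3 - (-2 + 2*(-2)))*15 = (-3 - (-2 - 4))*15 = (-3 - 1*(-6))*15 = (-3 + 6)*15 = 3*15 = 45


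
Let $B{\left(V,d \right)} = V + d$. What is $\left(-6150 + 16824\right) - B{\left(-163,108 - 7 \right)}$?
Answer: $10736$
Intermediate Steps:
$\left(-6150 + 16824\right) - B{\left(-163,108 - 7 \right)} = \left(-6150 + 16824\right) - \left(-163 + \left(108 - 7\right)\right) = 10674 - \left(-163 + 101\right) = 10674 - -62 = 10674 + 62 = 10736$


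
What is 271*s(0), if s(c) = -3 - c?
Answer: -813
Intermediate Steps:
271*s(0) = 271*(-3 - 1*0) = 271*(-3 + 0) = 271*(-3) = -813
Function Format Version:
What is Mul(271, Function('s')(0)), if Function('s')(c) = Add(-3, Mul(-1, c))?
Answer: -813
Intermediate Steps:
Mul(271, Function('s')(0)) = Mul(271, Add(-3, Mul(-1, 0))) = Mul(271, Add(-3, 0)) = Mul(271, -3) = -813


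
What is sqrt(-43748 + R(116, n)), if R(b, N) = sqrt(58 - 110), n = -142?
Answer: sqrt(-43748 + 2*I*sqrt(13)) ≈ 0.017 + 209.16*I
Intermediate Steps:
R(b, N) = 2*I*sqrt(13) (R(b, N) = sqrt(-52) = 2*I*sqrt(13))
sqrt(-43748 + R(116, n)) = sqrt(-43748 + 2*I*sqrt(13))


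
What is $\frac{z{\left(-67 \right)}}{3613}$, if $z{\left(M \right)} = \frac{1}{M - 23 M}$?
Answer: $\frac{1}{5325562} \approx 1.8777 \cdot 10^{-7}$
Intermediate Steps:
$z{\left(M \right)} = - \frac{1}{22 M}$ ($z{\left(M \right)} = \frac{1}{\left(-22\right) M} = - \frac{1}{22 M}$)
$\frac{z{\left(-67 \right)}}{3613} = \frac{\left(- \frac{1}{22}\right) \frac{1}{-67}}{3613} = \left(- \frac{1}{22}\right) \left(- \frac{1}{67}\right) \frac{1}{3613} = \frac{1}{1474} \cdot \frac{1}{3613} = \frac{1}{5325562}$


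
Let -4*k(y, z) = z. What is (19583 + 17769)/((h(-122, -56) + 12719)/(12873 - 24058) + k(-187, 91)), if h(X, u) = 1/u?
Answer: -23395798720/14961953 ≈ -1563.7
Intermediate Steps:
k(y, z) = -z/4
(19583 + 17769)/((h(-122, -56) + 12719)/(12873 - 24058) + k(-187, 91)) = (19583 + 17769)/((1/(-56) + 12719)/(12873 - 24058) - 1/4*91) = 37352/((-1/56 + 12719)/(-11185) - 91/4) = 37352/((712263/56)*(-1/11185) - 91/4) = 37352/(-712263/626360 - 91/4) = 37352/(-14961953/626360) = 37352*(-626360/14961953) = -23395798720/14961953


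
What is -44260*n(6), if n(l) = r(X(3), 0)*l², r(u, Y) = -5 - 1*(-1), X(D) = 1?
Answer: 6373440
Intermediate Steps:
r(u, Y) = -4 (r(u, Y) = -5 + 1 = -4)
n(l) = -4*l²
-44260*n(6) = -(-177040)*6² = -(-177040)*36 = -44260*(-144) = 6373440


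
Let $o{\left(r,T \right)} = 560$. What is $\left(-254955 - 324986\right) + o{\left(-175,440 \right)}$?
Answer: $-579381$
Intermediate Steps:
$\left(-254955 - 324986\right) + o{\left(-175,440 \right)} = \left(-254955 - 324986\right) + 560 = -579941 + 560 = -579381$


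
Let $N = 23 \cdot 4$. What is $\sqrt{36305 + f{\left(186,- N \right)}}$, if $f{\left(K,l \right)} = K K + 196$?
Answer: $\sqrt{71097} \approx 266.64$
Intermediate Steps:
$N = 92$
$f{\left(K,l \right)} = 196 + K^{2}$ ($f{\left(K,l \right)} = K^{2} + 196 = 196 + K^{2}$)
$\sqrt{36305 + f{\left(186,- N \right)}} = \sqrt{36305 + \left(196 + 186^{2}\right)} = \sqrt{36305 + \left(196 + 34596\right)} = \sqrt{36305 + 34792} = \sqrt{71097}$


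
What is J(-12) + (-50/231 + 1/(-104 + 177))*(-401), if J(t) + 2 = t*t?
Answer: 3765565/16863 ≈ 223.30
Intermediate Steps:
J(t) = -2 + t² (J(t) = -2 + t*t = -2 + t²)
J(-12) + (-50/231 + 1/(-104 + 177))*(-401) = (-2 + (-12)²) + (-50/231 + 1/(-104 + 177))*(-401) = (-2 + 144) + (-50*1/231 + 1/73)*(-401) = 142 + (-50/231 + 1/73)*(-401) = 142 - 3419/16863*(-401) = 142 + 1371019/16863 = 3765565/16863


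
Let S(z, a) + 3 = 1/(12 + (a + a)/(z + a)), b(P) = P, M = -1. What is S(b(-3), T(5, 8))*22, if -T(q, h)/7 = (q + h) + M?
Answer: -13013/202 ≈ -64.421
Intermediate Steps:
T(q, h) = 7 - 7*h - 7*q (T(q, h) = -7*((q + h) - 1) = -7*((h + q) - 1) = -7*(-1 + h + q) = 7 - 7*h - 7*q)
S(z, a) = -3 + 1/(12 + 2*a/(a + z)) (S(z, a) = -3 + 1/(12 + (a + a)/(z + a)) = -3 + 1/(12 + (2*a)/(a + z)) = -3 + 1/(12 + 2*a/(a + z)))
S(b(-3), T(5, 8))*22 = ((-41*(7 - 7*8 - 7*5) - 35*(-3))/(2*(6*(-3) + 7*(7 - 7*8 - 7*5))))*22 = ((-41*(7 - 56 - 35) + 105)/(2*(-18 + 7*(7 - 56 - 35))))*22 = ((-41*(-84) + 105)/(2*(-18 + 7*(-84))))*22 = ((3444 + 105)/(2*(-18 - 588)))*22 = ((½)*3549/(-606))*22 = ((½)*(-1/606)*3549)*22 = -1183/404*22 = -13013/202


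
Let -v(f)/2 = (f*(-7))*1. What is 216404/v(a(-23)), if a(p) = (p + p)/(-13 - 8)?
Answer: 162303/23 ≈ 7056.6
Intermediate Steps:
a(p) = -2*p/21 (a(p) = (2*p)/(-21) = (2*p)*(-1/21) = -2*p/21)
v(f) = 14*f (v(f) = -2*f*(-7) = -2*(-7*f) = -(-14)*f = 14*f)
216404/v(a(-23)) = 216404/((14*(-2/21*(-23)))) = 216404/((14*(46/21))) = 216404/(92/3) = 216404*(3/92) = 162303/23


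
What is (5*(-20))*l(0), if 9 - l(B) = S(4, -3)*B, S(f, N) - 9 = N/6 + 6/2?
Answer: -900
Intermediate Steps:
S(f, N) = 12 + N/6 (S(f, N) = 9 + (N/6 + 6/2) = 9 + (N*(1/6) + 6*(1/2)) = 9 + (N/6 + 3) = 9 + (3 + N/6) = 12 + N/6)
l(B) = 9 - 23*B/2 (l(B) = 9 - (12 + (1/6)*(-3))*B = 9 - (12 - 1/2)*B = 9 - 23*B/2)
(5*(-20))*l(0) = (5*(-20))*(9 - 23/2*0) = -100*(9 + 0) = -100*9 = -900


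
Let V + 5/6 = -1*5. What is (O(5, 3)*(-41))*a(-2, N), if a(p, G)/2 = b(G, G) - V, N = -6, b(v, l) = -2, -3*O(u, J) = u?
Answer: 4715/9 ≈ 523.89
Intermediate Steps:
O(u, J) = -u/3
V = -35/6 (V = -⅚ - 1*5 = -⅚ - 5 = -35/6 ≈ -5.8333)
a(p, G) = 23/3 (a(p, G) = 2*(-2 - 1*(-35/6)) = 2*(-2 + 35/6) = 2*(23/6) = 23/3)
(O(5, 3)*(-41))*a(-2, N) = (-⅓*5*(-41))*(23/3) = -5/3*(-41)*(23/3) = (205/3)*(23/3) = 4715/9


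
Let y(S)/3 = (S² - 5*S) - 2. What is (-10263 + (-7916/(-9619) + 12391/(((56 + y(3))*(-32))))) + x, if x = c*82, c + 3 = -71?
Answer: -160969081381/9849856 ≈ -16342.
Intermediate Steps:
c = -74 (c = -3 - 71 = -74)
y(S) = -6 - 15*S + 3*S² (y(S) = 3*((S² - 5*S) - 2) = 3*(-2 + S² - 5*S) = -6 - 15*S + 3*S²)
x = -6068 (x = -74*82 = -6068)
(-10263 + (-7916/(-9619) + 12391/(((56 + y(3))*(-32))))) + x = (-10263 + (-7916/(-9619) + 12391/(((56 + (-6 - 15*3 + 3*3²))*(-32))))) - 6068 = (-10263 + (-7916*(-1/9619) + 12391/(((56 + (-6 - 45 + 3*9))*(-32))))) - 6068 = (-10263 + (7916/9619 + 12391/(((56 + (-6 - 45 + 27))*(-32))))) - 6068 = (-10263 + (7916/9619 + 12391/(((56 - 24)*(-32))))) - 6068 = (-10263 + (7916/9619 + 12391/((32*(-32))))) - 6068 = (-10263 + (7916/9619 + 12391/(-1024))) - 6068 = (-10263 + (7916/9619 + 12391*(-1/1024))) - 6068 = (-10263 + (7916/9619 - 12391/1024)) - 6068 = (-10263 - 111083045/9849856) - 6068 = -101200155173/9849856 - 6068 = -160969081381/9849856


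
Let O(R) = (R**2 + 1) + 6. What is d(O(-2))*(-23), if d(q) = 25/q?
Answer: -575/11 ≈ -52.273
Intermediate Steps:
O(R) = 7 + R**2 (O(R) = (1 + R**2) + 6 = 7 + R**2)
d(O(-2))*(-23) = (25/(7 + (-2)**2))*(-23) = (25/(7 + 4))*(-23) = (25/11)*(-23) = -575/11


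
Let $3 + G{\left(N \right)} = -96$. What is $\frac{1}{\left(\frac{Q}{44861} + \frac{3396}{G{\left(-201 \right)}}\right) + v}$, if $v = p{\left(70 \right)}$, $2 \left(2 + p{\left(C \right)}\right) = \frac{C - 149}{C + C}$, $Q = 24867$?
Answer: $- \frac{414515640}{14935355387} \approx -0.027754$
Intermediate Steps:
$p{\left(C \right)} = -2 + \frac{-149 + C}{4 C}$ ($p{\left(C \right)} = -2 + \frac{\left(C - 149\right) \frac{1}{C + C}}{2} = -2 + \frac{\left(-149 + C\right) \frac{1}{2 C}}{2} = -2 + \frac{\frac{1}{2} \frac{1}{C} \left(-149 + C\right)}{2} = -2 + \frac{-149 + C}{4 C}$)
$v = - \frac{639}{280}$ ($v = \frac{-149 - 490}{4 \cdot 70} = \frac{1}{4} \cdot \frac{1}{70} \left(-149 - 490\right) = \frac{1}{4} \cdot \frac{1}{70} \left(-639\right) = - \frac{639}{280} \approx -2.2821$)
$G{\left(N \right)} = -99$ ($G{\left(N \right)} = -3 - 96 = -99$)
$\frac{1}{\left(\frac{Q}{44861} + \frac{3396}{G{\left(-201 \right)}}\right) + v} = \frac{1}{\left(\frac{24867}{44861} + \frac{3396}{-99}\right) - \frac{639}{280}} = \frac{1}{\left(24867 \cdot \frac{1}{44861} + 3396 \left(- \frac{1}{99}\right)\right) - \frac{639}{280}} = \frac{1}{\left(\frac{24867}{44861} - \frac{1132}{33}\right) - \frac{639}{280}} = \frac{1}{- \frac{49962041}{1480413} - \frac{639}{280}} = \frac{1}{- \frac{14935355387}{414515640}} = - \frac{414515640}{14935355387}$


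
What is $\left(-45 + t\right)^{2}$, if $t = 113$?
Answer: $4624$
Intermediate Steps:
$\left(-45 + t\right)^{2} = \left(-45 + 113\right)^{2} = 68^{2} = 4624$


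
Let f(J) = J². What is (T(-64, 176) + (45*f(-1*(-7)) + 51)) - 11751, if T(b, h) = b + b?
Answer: -9623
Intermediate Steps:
T(b, h) = 2*b
(T(-64, 176) + (45*f(-1*(-7)) + 51)) - 11751 = (2*(-64) + (45*(-1*(-7))² + 51)) - 11751 = (-128 + (45*7² + 51)) - 11751 = (-128 + (45*49 + 51)) - 11751 = (-128 + (2205 + 51)) - 11751 = (-128 + 2256) - 11751 = 2128 - 11751 = -9623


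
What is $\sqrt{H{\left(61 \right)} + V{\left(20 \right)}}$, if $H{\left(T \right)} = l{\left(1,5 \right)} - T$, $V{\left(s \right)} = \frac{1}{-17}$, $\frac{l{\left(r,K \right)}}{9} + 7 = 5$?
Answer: $\frac{8 i \sqrt{357}}{17} \approx 8.8915 i$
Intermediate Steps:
$l{\left(r,K \right)} = -18$ ($l{\left(r,K \right)} = -63 + 9 \cdot 5 = -63 + 45 = -18$)
$V{\left(s \right)} = - \frac{1}{17}$
$H{\left(T \right)} = -18 - T$
$\sqrt{H{\left(61 \right)} + V{\left(20 \right)}} = \sqrt{\left(-18 - 61\right) - \frac{1}{17}} = \sqrt{-79 - \frac{1}{17}} = \sqrt{- \frac{1344}{17}} = \frac{8 i \sqrt{357}}{17}$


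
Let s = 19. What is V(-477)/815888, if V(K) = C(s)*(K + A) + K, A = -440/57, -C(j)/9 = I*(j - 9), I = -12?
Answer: -9955503/15501872 ≈ -0.64221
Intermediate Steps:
C(j) = -972 + 108*j (C(j) = -(-108)*(j - 9) = -(-108)*(-9 + j) = -9*(108 - 12*j) = -972 + 108*j)
A = -440/57 (A = -440*1/57 = -440/57 ≈ -7.7193)
V(K) = -158400/19 + 1081*K (V(K) = (-972 + 108*19)*(K - 440/57) + K = (-972 + 2052)*(-440/57 + K) + K = 1080*(-440/57 + K) + K = (-158400/19 + 1080*K) + K = -158400/19 + 1081*K)
V(-477)/815888 = (-158400/19 + 1081*(-477))/815888 = (-158400/19 - 515637)*(1/815888) = -9955503/19*1/815888 = -9955503/15501872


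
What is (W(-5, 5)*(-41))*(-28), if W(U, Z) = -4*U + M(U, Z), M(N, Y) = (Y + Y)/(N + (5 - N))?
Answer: 25256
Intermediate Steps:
M(N, Y) = 2*Y/5 (M(N, Y) = (2*Y)/5 = (2*Y)*(⅕) = 2*Y/5)
W(U, Z) = -4*U + 2*Z/5
(W(-5, 5)*(-41))*(-28) = ((-4*(-5) + (⅖)*5)*(-41))*(-28) = ((20 + 2)*(-41))*(-28) = (22*(-41))*(-28) = -902*(-28) = 25256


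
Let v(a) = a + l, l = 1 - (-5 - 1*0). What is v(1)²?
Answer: 49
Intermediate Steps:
l = 6 (l = 1 - (-5 + 0) = 1 - 1*(-5) = 1 + 5 = 6)
v(a) = 6 + a (v(a) = a + 6 = 6 + a)
v(1)² = (6 + 1)² = 7² = 49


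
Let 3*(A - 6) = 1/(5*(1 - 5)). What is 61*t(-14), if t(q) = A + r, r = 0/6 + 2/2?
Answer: 25559/60 ≈ 425.98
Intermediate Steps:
A = 359/60 (A = 6 + 1/(3*((5*(1 - 5)))) = 6 + 1/(3*((5*(-4)))) = 6 + (1/3)/(-20) = 6 + (1/3)*(-1/20) = 6 - 1/60 = 359/60 ≈ 5.9833)
r = 1 (r = 0*(1/6) + 2*(1/2) = 0 + 1 = 1)
t(q) = 419/60 (t(q) = 359/60 + 1 = 419/60)
61*t(-14) = 61*(419/60) = 25559/60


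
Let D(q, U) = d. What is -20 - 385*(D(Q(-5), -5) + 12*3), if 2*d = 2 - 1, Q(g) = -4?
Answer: -28145/2 ≈ -14073.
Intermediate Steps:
d = ½ (d = (2 - 1)/2 = (½)*1 = ½ ≈ 0.50000)
D(q, U) = ½
-20 - 385*(D(Q(-5), -5) + 12*3) = -20 - 385*(½ + 12*3) = -20 - 385*(½ + 36) = -20 - 385*73/2 = -20 - 28105/2 = -28145/2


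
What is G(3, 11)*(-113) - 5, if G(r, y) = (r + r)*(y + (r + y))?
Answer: -16955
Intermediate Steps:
G(r, y) = 2*r*(r + 2*y) (G(r, y) = (2*r)*(r + 2*y) = 2*r*(r + 2*y))
G(3, 11)*(-113) - 5 = (2*3*(3 + 2*11))*(-113) - 5 = (2*3*(3 + 22))*(-113) - 5 = (2*3*25)*(-113) - 5 = 150*(-113) - 5 = -16950 - 5 = -16955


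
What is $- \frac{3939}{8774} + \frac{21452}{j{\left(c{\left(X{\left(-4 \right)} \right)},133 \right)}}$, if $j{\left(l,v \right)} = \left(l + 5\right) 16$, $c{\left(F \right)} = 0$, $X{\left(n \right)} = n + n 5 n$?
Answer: $\frac{23488091}{87740} \approx 267.7$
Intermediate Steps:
$X{\left(n \right)} = n + 5 n^{2}$
$j{\left(l,v \right)} = 80 + 16 l$ ($j{\left(l,v \right)} = \left(5 + l\right) 16 = 80 + 16 l$)
$- \frac{3939}{8774} + \frac{21452}{j{\left(c{\left(X{\left(-4 \right)} \right)},133 \right)}} = - \frac{3939}{8774} + \frac{21452}{80 + 16 \cdot 0} = \left(-3939\right) \frac{1}{8774} + \frac{21452}{80 + 0} = - \frac{3939}{8774} + \frac{21452}{80} = - \frac{3939}{8774} + 21452 \cdot \frac{1}{80} = - \frac{3939}{8774} + \frac{5363}{20} = \frac{23488091}{87740}$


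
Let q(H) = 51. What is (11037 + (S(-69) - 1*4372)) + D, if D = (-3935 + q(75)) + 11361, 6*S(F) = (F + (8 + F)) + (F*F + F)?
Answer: 44707/3 ≈ 14902.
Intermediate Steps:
S(F) = 4/3 + F/2 + F²/6 (S(F) = ((F + (8 + F)) + (F*F + F))/6 = ((8 + 2*F) + (F² + F))/6 = ((8 + 2*F) + (F + F²))/6 = (8 + F² + 3*F)/6 = 4/3 + F/2 + F²/6)
D = 7477 (D = (-3935 + 51) + 11361 = -3884 + 11361 = 7477)
(11037 + (S(-69) - 1*4372)) + D = (11037 + ((4/3 + (½)*(-69) + (⅙)*(-69)²) - 1*4372)) + 7477 = (11037 + ((4/3 - 69/2 + (⅙)*4761) - 4372)) + 7477 = (11037 + ((4/3 - 69/2 + 1587/2) - 4372)) + 7477 = (11037 + (2281/3 - 4372)) + 7477 = (11037 - 10835/3) + 7477 = 22276/3 + 7477 = 44707/3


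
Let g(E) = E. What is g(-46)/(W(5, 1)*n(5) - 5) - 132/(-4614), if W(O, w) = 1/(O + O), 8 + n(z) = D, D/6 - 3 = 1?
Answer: 177244/13073 ≈ 13.558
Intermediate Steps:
D = 24 (D = 18 + 6*1 = 18 + 6 = 24)
n(z) = 16 (n(z) = -8 + 24 = 16)
W(O, w) = 1/(2*O)
g(-46)/(W(5, 1)*n(5) - 5) - 132/(-4614) = -46/(((1/2)/5)*16 - 5) - 132/(-4614) = -46/(((1/2)*(1/5))*16 - 5) - 132*(-1/4614) = -46/((1/10)*16 - 5) + 22/769 = -46/(8/5 - 5) + 22/769 = -46/(-17/5) + 22/769 = -46*(-5/17) + 22/769 = 230/17 + 22/769 = 177244/13073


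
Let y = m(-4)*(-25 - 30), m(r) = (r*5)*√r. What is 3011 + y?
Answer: 3011 + 2200*I ≈ 3011.0 + 2200.0*I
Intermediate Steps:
m(r) = 5*r^(3/2) (m(r) = (5*r)*√r = 5*r^(3/2))
y = 2200*I (y = (5*(-4)^(3/2))*(-25 - 30) = (5*(-8*I))*(-55) = -40*I*(-55) = 2200*I ≈ 2200.0*I)
3011 + y = 3011 + 2200*I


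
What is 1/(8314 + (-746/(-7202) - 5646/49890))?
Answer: 29942315/248940119864 ≈ 0.00012028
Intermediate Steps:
1/(8314 + (-746/(-7202) - 5646/49890)) = 1/(8314 + (-746*(-1/7202) - 5646*1/49890)) = 1/(8314 + (373/3601 - 941/8315)) = 1/(8314 - 287046/29942315) = 1/(248940119864/29942315) = 29942315/248940119864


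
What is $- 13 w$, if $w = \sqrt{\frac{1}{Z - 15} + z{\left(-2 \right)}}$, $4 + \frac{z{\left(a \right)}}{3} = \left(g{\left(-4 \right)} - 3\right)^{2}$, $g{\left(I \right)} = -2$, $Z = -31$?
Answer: $- \frac{13 \sqrt{133262}}{46} \approx -103.17$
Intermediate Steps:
$z{\left(a \right)} = 63$ ($z{\left(a \right)} = -12 + 3 \left(-2 - 3\right)^{2} = -12 + 3 \left(-5\right)^{2} = -12 + 3 \cdot 25 = -12 + 75 = 63$)
$w = \frac{\sqrt{133262}}{46}$ ($w = \sqrt{\frac{1}{-31 - 15} + 63} = \sqrt{\frac{1}{-46} + 63} = \sqrt{- \frac{1}{46} + 63} = \sqrt{\frac{2897}{46}} = \frac{\sqrt{133262}}{46} \approx 7.9359$)
$- 13 w = - 13 \frac{\sqrt{133262}}{46} = - \frac{13 \sqrt{133262}}{46}$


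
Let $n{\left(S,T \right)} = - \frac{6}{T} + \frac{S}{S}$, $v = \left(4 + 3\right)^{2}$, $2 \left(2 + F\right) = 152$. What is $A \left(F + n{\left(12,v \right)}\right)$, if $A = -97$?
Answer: $- \frac{355893}{49} \approx -7263.1$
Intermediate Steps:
$F = 74$ ($F = -2 + \frac{1}{2} \cdot 152 = -2 + 76 = 74$)
$v = 49$ ($v = 7^{2} = 49$)
$n{\left(S,T \right)} = 1 - \frac{6}{T}$ ($n{\left(S,T \right)} = - \frac{6}{T} + 1 = 1 - \frac{6}{T}$)
$A \left(F + n{\left(12,v \right)}\right) = - 97 \left(74 + \frac{-6 + 49}{49}\right) = - 97 \left(74 + \frac{1}{49} \cdot 43\right) = - 97 \left(74 + \frac{43}{49}\right) = \left(-97\right) \frac{3669}{49} = - \frac{355893}{49}$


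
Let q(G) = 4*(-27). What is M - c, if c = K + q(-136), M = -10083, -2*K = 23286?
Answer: 1668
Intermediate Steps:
K = -11643 (K = -½*23286 = -11643)
q(G) = -108
c = -11751 (c = -11643 - 108 = -11751)
M - c = -10083 - 1*(-11751) = -10083 + 11751 = 1668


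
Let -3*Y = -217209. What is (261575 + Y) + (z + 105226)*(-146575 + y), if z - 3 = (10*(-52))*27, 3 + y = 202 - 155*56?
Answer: -14139067606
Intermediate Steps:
y = -8481 (y = -3 + (202 - 155*56) = -3 + (202 - 8680) = -3 - 8478 = -8481)
Y = 72403 (Y = -⅓*(-217209) = 72403)
z = -14037 (z = 3 + (10*(-52))*27 = 3 - 520*27 = 3 - 14040 = -14037)
(261575 + Y) + (z + 105226)*(-146575 + y) = (261575 + 72403) + (-14037 + 105226)*(-146575 - 8481) = 333978 + 91189*(-155056) = 333978 - 14139401584 = -14139067606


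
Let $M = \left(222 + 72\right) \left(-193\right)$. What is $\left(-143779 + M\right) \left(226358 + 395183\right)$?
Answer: $-124632022861$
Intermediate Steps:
$M = -56742$ ($M = 294 \left(-193\right) = -56742$)
$\left(-143779 + M\right) \left(226358 + 395183\right) = \left(-143779 - 56742\right) \left(226358 + 395183\right) = \left(-200521\right) 621541 = -124632022861$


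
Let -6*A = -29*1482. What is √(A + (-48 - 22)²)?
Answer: √12063 ≈ 109.83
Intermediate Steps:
A = 7163 (A = -(-29)*1482/6 = -⅙*(-42978) = 7163)
√(A + (-48 - 22)²) = √(7163 + (-48 - 22)²) = √(7163 + (-70)²) = √(7163 + 4900) = √12063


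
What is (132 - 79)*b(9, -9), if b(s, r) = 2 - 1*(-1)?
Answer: 159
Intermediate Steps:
b(s, r) = 3 (b(s, r) = 2 + 1 = 3)
(132 - 79)*b(9, -9) = (132 - 79)*3 = 53*3 = 159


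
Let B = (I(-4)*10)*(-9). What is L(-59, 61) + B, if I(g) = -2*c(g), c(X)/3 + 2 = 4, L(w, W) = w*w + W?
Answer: 4622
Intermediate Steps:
L(w, W) = W + w² (L(w, W) = w² + W = W + w²)
c(X) = 6 (c(X) = -6 + 3*4 = -6 + 12 = 6)
I(g) = -12 (I(g) = -2*6 = -12)
B = 1080 (B = -12*10*(-9) = -120*(-9) = 1080)
L(-59, 61) + B = (61 + (-59)²) + 1080 = (61 + 3481) + 1080 = 3542 + 1080 = 4622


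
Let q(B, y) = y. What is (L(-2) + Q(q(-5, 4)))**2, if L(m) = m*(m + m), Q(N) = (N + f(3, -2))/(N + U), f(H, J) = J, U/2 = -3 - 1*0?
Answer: 49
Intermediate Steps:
U = -6 (U = 2*(-3 - 1*0) = 2*(-3 + 0) = 2*(-3) = -6)
Q(N) = (-2 + N)/(-6 + N) (Q(N) = (N - 2)/(N - 6) = (-2 + N)/(-6 + N))
L(m) = 2*m**2 (L(m) = m*(2*m) = 2*m**2)
(L(-2) + Q(q(-5, 4)))**2 = (2*(-2)**2 + (-2 + 4)/(-6 + 4))**2 = (2*4 + 2/(-2))**2 = (8 - 1/2*2)**2 = (8 - 1)**2 = 7**2 = 49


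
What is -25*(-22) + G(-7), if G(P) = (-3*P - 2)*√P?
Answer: 550 + 19*I*√7 ≈ 550.0 + 50.269*I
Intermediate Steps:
G(P) = √P*(-2 - 3*P) (G(P) = (-2 - 3*P)*√P = √P*(-2 - 3*P))
-25*(-22) + G(-7) = -25*(-22) + √(-7)*(-2 - 3*(-7)) = 550 + (I*√7)*(-2 + 21) = 550 + (I*√7)*19 = 550 + 19*I*√7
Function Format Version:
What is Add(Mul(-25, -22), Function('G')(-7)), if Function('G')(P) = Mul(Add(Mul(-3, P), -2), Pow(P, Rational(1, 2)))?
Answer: Add(550, Mul(19, I, Pow(7, Rational(1, 2)))) ≈ Add(550.00, Mul(50.269, I))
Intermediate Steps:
Function('G')(P) = Mul(Pow(P, Rational(1, 2)), Add(-2, Mul(-3, P))) (Function('G')(P) = Mul(Add(-2, Mul(-3, P)), Pow(P, Rational(1, 2))) = Mul(Pow(P, Rational(1, 2)), Add(-2, Mul(-3, P))))
Add(Mul(-25, -22), Function('G')(-7)) = Add(Mul(-25, -22), Mul(Pow(-7, Rational(1, 2)), Add(-2, Mul(-3, -7)))) = Add(550, Mul(Mul(I, Pow(7, Rational(1, 2))), Add(-2, 21))) = Add(550, Mul(Mul(I, Pow(7, Rational(1, 2))), 19)) = Add(550, Mul(19, I, Pow(7, Rational(1, 2))))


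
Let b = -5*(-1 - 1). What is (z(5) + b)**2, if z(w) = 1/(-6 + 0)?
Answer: 3481/36 ≈ 96.694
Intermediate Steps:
z(w) = -1/6 (z(w) = 1/(-6) = -1/6)
b = 10 (b = -5*(-2) = 10)
(z(5) + b)**2 = (-1/6 + 10)**2 = (59/6)**2 = 3481/36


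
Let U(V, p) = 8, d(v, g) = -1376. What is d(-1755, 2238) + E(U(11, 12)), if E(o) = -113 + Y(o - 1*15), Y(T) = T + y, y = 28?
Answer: -1468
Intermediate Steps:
Y(T) = 28 + T (Y(T) = T + 28 = 28 + T)
E(o) = -100 + o (E(o) = -113 + (28 + (o - 1*15)) = -113 + (28 + (o - 15)) = -113 + (28 + (-15 + o)) = -113 + (13 + o) = -100 + o)
d(-1755, 2238) + E(U(11, 12)) = -1376 + (-100 + 8) = -1376 - 92 = -1468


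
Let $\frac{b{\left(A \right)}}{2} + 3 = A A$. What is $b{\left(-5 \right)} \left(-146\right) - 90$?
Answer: $-6514$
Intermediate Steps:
$b{\left(A \right)} = -6 + 2 A^{2}$ ($b{\left(A \right)} = -6 + 2 A A = -6 + 2 A^{2}$)
$b{\left(-5 \right)} \left(-146\right) - 90 = \left(-6 + 2 \left(-5\right)^{2}\right) \left(-146\right) - 90 = \left(-6 + 2 \cdot 25\right) \left(-146\right) - 90 = \left(-6 + 50\right) \left(-146\right) - 90 = 44 \left(-146\right) - 90 = -6424 - 90 = -6514$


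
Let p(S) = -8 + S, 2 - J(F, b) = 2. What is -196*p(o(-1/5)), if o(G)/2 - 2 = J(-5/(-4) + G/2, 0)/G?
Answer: 784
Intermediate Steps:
J(F, b) = 0 (J(F, b) = 2 - 1*2 = 2 - 2 = 0)
o(G) = 4 (o(G) = 4 + 2*(0/G) = 4 + 2*0 = 4 + 0 = 4)
-196*p(o(-1/5)) = -196*(-8 + 4) = -196*(-4) = 784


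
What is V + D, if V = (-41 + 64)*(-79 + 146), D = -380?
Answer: 1161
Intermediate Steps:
V = 1541 (V = 23*67 = 1541)
V + D = 1541 - 380 = 1161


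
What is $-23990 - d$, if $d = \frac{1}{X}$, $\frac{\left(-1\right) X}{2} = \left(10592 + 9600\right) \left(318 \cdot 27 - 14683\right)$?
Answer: $- \frac{5906847739521}{246221248} \approx -23990.0$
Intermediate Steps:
$X = 246221248$ ($X = - 2 \left(10592 + 9600\right) \left(318 \cdot 27 - 14683\right) = - 2 \cdot 20192 \left(8586 - 14683\right) = - 2 \cdot 20192 \left(-6097\right) = \left(-2\right) \left(-123110624\right) = 246221248$)
$d = \frac{1}{246221248} \approx 4.0614 \cdot 10^{-9}$
$-23990 - d = -23990 - \frac{1}{246221248} = - \frac{5906847739521}{246221248}$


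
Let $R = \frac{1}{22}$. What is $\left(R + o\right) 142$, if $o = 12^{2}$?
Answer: $\frac{224999}{11} \approx 20454.0$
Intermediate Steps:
$R = \frac{1}{22} \approx 0.045455$
$o = 144$
$\left(R + o\right) 142 = \left(\frac{1}{22} + 144\right) 142 = \frac{3169}{22} \cdot 142 = \frac{224999}{11}$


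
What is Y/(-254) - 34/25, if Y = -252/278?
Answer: -598627/441325 ≈ -1.3564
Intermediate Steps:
Y = -126/139 (Y = -252*1/278 = -126/139 ≈ -0.90648)
Y/(-254) - 34/25 = -126/139/(-254) - 34/25 = -126/139*(-1/254) - 34*1/25 = 63/17653 - 34/25 = -598627/441325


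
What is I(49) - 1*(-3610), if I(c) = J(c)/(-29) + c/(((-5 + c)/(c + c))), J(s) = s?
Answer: 2371731/638 ≈ 3717.4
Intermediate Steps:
I(c) = -c/29 + 2*c**2/(-5 + c) (I(c) = c/(-29) + c/(((-5 + c)/(c + c))) = c*(-1/29) + c/(((-5 + c)/((2*c)))) = -c/29 + c/(((-5 + c)*(1/(2*c)))) = -c/29 + c/(((-5 + c)/(2*c))) = -c/29 + c*(2*c/(-5 + c)) = -c/29 + 2*c**2/(-5 + c))
I(49) - 1*(-3610) = (1/29)*49*(5 + 57*49)/(-5 + 49) - 1*(-3610) = (1/29)*49*(5 + 2793)/44 + 3610 = (1/29)*49*(1/44)*2798 + 3610 = 68551/638 + 3610 = 2371731/638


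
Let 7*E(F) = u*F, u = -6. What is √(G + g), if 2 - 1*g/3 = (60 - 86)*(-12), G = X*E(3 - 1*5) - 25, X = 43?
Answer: I*√43183/7 ≈ 29.686*I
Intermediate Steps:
E(F) = -6*F/7 (E(F) = (-6*F)/7 = -6*F/7)
G = 341/7 (G = 43*(-6*(3 - 1*5)/7) - 25 = 43*(-6*(3 - 5)/7) - 25 = 43*(-6/7*(-2)) - 25 = 43*(12/7) - 25 = 516/7 - 25 = 341/7 ≈ 48.714)
g = -930 (g = 6 - 3*(60 - 86)*(-12) = 6 - (-78)*(-12) = 6 - 3*312 = 6 - 936 = -930)
√(G + g) = √(341/7 - 930) = √(-6169/7) = I*√43183/7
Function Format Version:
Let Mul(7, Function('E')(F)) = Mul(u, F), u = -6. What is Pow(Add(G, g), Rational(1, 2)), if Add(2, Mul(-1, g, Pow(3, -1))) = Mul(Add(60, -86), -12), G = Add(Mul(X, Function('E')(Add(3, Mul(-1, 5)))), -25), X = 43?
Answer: Mul(Rational(1, 7), I, Pow(43183, Rational(1, 2))) ≈ Mul(29.686, I)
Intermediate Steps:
Function('E')(F) = Mul(Rational(-6, 7), F) (Function('E')(F) = Mul(Rational(1, 7), Mul(-6, F)) = Mul(Rational(-6, 7), F))
G = Rational(341, 7) (G = Add(Mul(43, Mul(Rational(-6, 7), Add(3, Mul(-1, 5)))), -25) = Add(Mul(43, Mul(Rational(-6, 7), Add(3, -5))), -25) = Add(Mul(43, Mul(Rational(-6, 7), -2)), -25) = Add(Mul(43, Rational(12, 7)), -25) = Add(Rational(516, 7), -25) = Rational(341, 7) ≈ 48.714)
g = -930 (g = Add(6, Mul(-3, Mul(Add(60, -86), -12))) = Add(6, Mul(-3, Mul(-26, -12))) = Add(6, Mul(-3, 312)) = Add(6, -936) = -930)
Pow(Add(G, g), Rational(1, 2)) = Pow(Add(Rational(341, 7), -930), Rational(1, 2)) = Pow(Rational(-6169, 7), Rational(1, 2)) = Mul(Rational(1, 7), I, Pow(43183, Rational(1, 2)))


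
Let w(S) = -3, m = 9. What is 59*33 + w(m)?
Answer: 1944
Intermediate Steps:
59*33 + w(m) = 59*33 - 3 = 1947 - 3 = 1944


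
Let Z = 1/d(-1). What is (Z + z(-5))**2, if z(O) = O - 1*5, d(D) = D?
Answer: 121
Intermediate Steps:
z(O) = -5 + O (z(O) = O - 5 = -5 + O)
Z = -1 (Z = 1/(-1) = -1)
(Z + z(-5))**2 = (-1 + (-5 - 5))**2 = (-1 - 10)**2 = (-11)**2 = 121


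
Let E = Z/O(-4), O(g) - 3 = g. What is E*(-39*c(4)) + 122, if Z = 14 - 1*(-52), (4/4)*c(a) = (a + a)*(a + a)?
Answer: 164858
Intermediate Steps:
O(g) = 3 + g
c(a) = 4*a**2 (c(a) = (a + a)*(a + a) = (2*a)*(2*a) = 4*a**2)
Z = 66 (Z = 14 + 52 = 66)
E = -66 (E = 66/(3 - 4) = 66/(-1) = 66*(-1) = -66)
E*(-39*c(4)) + 122 = -(-2574)*4*4**2 + 122 = -(-2574)*4*16 + 122 = -(-2574)*64 + 122 = -66*(-2496) + 122 = 164736 + 122 = 164858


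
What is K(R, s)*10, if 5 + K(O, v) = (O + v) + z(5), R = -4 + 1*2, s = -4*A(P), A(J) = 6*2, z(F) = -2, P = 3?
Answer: -570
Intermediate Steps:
A(J) = 12
s = -48 (s = -4*12 = -48)
R = -2 (R = -4 + 2 = -2)
K(O, v) = -7 + O + v (K(O, v) = -5 + ((O + v) - 2) = -5 + (-2 + O + v) = -7 + O + v)
K(R, s)*10 = (-7 - 2 - 48)*10 = -57*10 = -570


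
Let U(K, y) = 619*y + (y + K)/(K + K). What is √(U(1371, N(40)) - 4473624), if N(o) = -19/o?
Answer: I*√3363743524373655/27420 ≈ 2115.2*I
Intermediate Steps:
U(K, y) = 619*y + (K + y)/(2*K) (U(K, y) = 619*y + (K + y)/((2*K)) = 619*y + (K + y)*(1/(2*K)) = 619*y + (K + y)/(2*K))
√(U(1371, N(40)) - 4473624) = √((½)*(-19/40 + 1371*(1 + 1238*(-19/40)))/1371 - 4473624) = √((½)*(1/1371)*(-19*1/40 + 1371*(1 + 1238*(-19*1/40))) - 4473624) = √((½)*(1/1371)*(-19/40 + 1371*(1 + 1238*(-19/40))) - 4473624) = √((½)*(1/1371)*(-19/40 + 1371*(1 - 11761/20)) - 4473624) = √((½)*(1/1371)*(-19/40 + 1371*(-11741/20)) - 4473624) = √((½)*(1/1371)*(-19/40 - 16096911/20) - 4473624) = √((½)*(1/1371)*(-32193841/40) - 4473624) = √(-32193841/109680 - 4473624) = √(-490699274161/109680) = I*√3363743524373655/27420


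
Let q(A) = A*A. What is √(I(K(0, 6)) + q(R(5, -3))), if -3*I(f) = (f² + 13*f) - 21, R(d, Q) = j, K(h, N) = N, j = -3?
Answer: I*√22 ≈ 4.6904*I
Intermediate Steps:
R(d, Q) = -3
I(f) = 7 - 13*f/3 - f²/3 (I(f) = -((f² + 13*f) - 21)/3 = -(-21 + f² + 13*f)/3 = 7 - 13*f/3 - f²/3)
q(A) = A²
√(I(K(0, 6)) + q(R(5, -3))) = √((7 - 13/3*6 - ⅓*6²) + (-3)²) = √((7 - 26 - ⅓*36) + 9) = √((7 - 26 - 12) + 9) = √(-31 + 9) = √(-22) = I*√22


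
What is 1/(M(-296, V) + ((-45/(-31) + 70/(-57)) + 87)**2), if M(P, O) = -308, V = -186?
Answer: 3122289/22792542364 ≈ 0.00013699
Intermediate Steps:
1/(M(-296, V) + ((-45/(-31) + 70/(-57)) + 87)**2) = 1/(-308 + ((-45/(-31) + 70/(-57)) + 87)**2) = 1/(-308 + ((-45*(-1/31) + 70*(-1/57)) + 87)**2) = 1/(-308 + ((45/31 - 70/57) + 87)**2) = 1/(-308 + (395/1767 + 87)**2) = 1/(-308 + (154124/1767)**2) = 1/(-308 + 23754207376/3122289) = 1/(22792542364/3122289) = 3122289/22792542364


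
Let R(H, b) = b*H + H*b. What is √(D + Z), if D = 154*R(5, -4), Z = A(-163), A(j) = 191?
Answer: I*√5969 ≈ 77.259*I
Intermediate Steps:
R(H, b) = 2*H*b (R(H, b) = H*b + H*b = 2*H*b)
Z = 191
D = -6160 (D = 154*(2*5*(-4)) = 154*(-40) = -6160)
√(D + Z) = √(-6160 + 191) = √(-5969) = I*√5969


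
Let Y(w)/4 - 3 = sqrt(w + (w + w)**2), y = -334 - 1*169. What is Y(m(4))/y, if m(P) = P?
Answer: -12/503 - 8*sqrt(17)/503 ≈ -0.089433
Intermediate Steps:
y = -503 (y = -334 - 169 = -503)
Y(w) = 12 + 4*sqrt(w + 4*w**2) (Y(w) = 12 + 4*sqrt(w + (w + w)**2) = 12 + 4*sqrt(w + (2*w)**2) = 12 + 4*sqrt(w + 4*w**2))
Y(m(4))/y = (12 + 4*sqrt(4*(1 + 4*4)))/(-503) = (12 + 4*sqrt(4*(1 + 16)))*(-1/503) = (12 + 4*sqrt(4*17))*(-1/503) = (12 + 4*sqrt(68))*(-1/503) = (12 + 4*(2*sqrt(17)))*(-1/503) = (12 + 8*sqrt(17))*(-1/503) = -12/503 - 8*sqrt(17)/503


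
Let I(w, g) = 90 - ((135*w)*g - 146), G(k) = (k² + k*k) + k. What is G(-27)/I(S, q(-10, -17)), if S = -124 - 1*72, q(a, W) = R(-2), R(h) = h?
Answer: -1431/52684 ≈ -0.027162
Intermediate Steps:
q(a, W) = -2
G(k) = k + 2*k² (G(k) = (k² + k²) + k = 2*k² + k = k + 2*k²)
S = -196 (S = -124 - 72 = -196)
I(w, g) = 236 - 135*g*w (I(w, g) = 90 - (135*g*w - 146) = 90 - (-146 + 135*g*w) = 90 + (146 - 135*g*w) = 236 - 135*g*w)
G(-27)/I(S, q(-10, -17)) = (-27*(1 + 2*(-27)))/(236 - 135*(-2)*(-196)) = (-27*(1 - 54))/(236 - 52920) = -27*(-53)/(-52684) = 1431*(-1/52684) = -1431/52684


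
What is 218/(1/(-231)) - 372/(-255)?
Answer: -4280306/85 ≈ -50357.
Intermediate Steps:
218/(1/(-231)) - 372/(-255) = 218/(-1/231) - 372*(-1/255) = 218*(-231) + 124/85 = -50358 + 124/85 = -4280306/85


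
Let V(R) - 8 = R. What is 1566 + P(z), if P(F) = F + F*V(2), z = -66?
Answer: 840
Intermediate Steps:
V(R) = 8 + R
P(F) = 11*F (P(F) = F + F*(8 + 2) = F + F*10 = F + 10*F = 11*F)
1566 + P(z) = 1566 + 11*(-66) = 1566 - 726 = 840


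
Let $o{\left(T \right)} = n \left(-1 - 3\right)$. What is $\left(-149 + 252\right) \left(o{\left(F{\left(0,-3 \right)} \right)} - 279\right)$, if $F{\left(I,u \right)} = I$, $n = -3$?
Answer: $-27501$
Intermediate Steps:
$o{\left(T \right)} = 12$ ($o{\left(T \right)} = - 3 \left(-1 - 3\right) = \left(-3\right) \left(-4\right) = 12$)
$\left(-149 + 252\right) \left(o{\left(F{\left(0,-3 \right)} \right)} - 279\right) = \left(-149 + 252\right) \left(12 - 279\right) = 103 \left(-267\right) = -27501$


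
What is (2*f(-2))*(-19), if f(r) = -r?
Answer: -76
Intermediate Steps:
(2*f(-2))*(-19) = (2*(-1*(-2)))*(-19) = (2*2)*(-19) = 4*(-19) = -76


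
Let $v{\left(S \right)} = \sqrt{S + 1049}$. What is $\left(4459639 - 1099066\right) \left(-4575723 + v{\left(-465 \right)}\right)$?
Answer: $-15377051169279 + 6721146 \sqrt{146} \approx -1.5377 \cdot 10^{13}$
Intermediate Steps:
$v{\left(S \right)} = \sqrt{1049 + S}$
$\left(4459639 - 1099066\right) \left(-4575723 + v{\left(-465 \right)}\right) = \left(4459639 - 1099066\right) \left(-4575723 + \sqrt{1049 - 465}\right) = 3360573 \left(-4575723 + \sqrt{584}\right) = 3360573 \left(-4575723 + 2 \sqrt{146}\right) = -15377051169279 + 6721146 \sqrt{146}$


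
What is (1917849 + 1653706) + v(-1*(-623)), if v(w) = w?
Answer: 3572178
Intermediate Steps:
(1917849 + 1653706) + v(-1*(-623)) = (1917849 + 1653706) - 1*(-623) = 3571555 + 623 = 3572178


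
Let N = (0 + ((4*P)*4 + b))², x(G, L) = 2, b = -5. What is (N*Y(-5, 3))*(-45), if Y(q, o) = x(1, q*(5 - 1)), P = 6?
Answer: -745290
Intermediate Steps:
Y(q, o) = 2
N = 8281 (N = (0 + ((4*6)*4 - 5))² = (0 + (24*4 - 5))² = (0 + (96 - 5))² = (0 + 91)² = 91² = 8281)
(N*Y(-5, 3))*(-45) = (8281*2)*(-45) = 16562*(-45) = -745290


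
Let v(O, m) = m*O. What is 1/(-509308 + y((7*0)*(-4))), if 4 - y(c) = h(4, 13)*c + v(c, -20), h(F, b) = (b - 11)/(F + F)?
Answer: -1/509304 ≈ -1.9635e-6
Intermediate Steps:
v(O, m) = O*m
h(F, b) = (-11 + b)/(2*F) (h(F, b) = (-11 + b)/((2*F)) = (-11 + b)*(1/(2*F)) = (-11 + b)/(2*F))
y(c) = 4 + 79*c/4 (y(c) = 4 - (((½)*(-11 + 13)/4)*c + c*(-20)) = 4 - (((½)*(¼)*2)*c - 20*c) = 4 - (c/4 - 20*c) = 4 - (-79)*c/4 = 4 + 79*c/4)
1/(-509308 + y((7*0)*(-4))) = 1/(-509308 + (4 + 79*((7*0)*(-4))/4)) = 1/(-509308 + (4 + 79*(0*(-4))/4)) = 1/(-509308 + (4 + (79/4)*0)) = 1/(-509308 + (4 + 0)) = 1/(-509308 + 4) = 1/(-509304) = -1/509304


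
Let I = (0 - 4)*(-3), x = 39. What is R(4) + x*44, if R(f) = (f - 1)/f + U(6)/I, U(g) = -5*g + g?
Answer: 6859/4 ≈ 1714.8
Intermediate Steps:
I = 12 (I = -4*(-3) = 12)
U(g) = -4*g
R(f) = -2 + (-1 + f)/f (R(f) = (f - 1)/f - 4*6/12 = (-1 + f)/f - 24*1/12 = (-1 + f)/f - 2 = -2 + (-1 + f)/f)
R(4) + x*44 = (-1 - 1*4)/4 + 39*44 = (-1 - 4)/4 + 1716 = (1/4)*(-5) + 1716 = -5/4 + 1716 = 6859/4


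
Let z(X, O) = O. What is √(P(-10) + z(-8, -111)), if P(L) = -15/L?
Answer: I*√438/2 ≈ 10.464*I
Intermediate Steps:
√(P(-10) + z(-8, -111)) = √(-15/(-10) - 111) = √(-15*(-⅒) - 111) = √(3/2 - 111) = √(-219/2) = I*√438/2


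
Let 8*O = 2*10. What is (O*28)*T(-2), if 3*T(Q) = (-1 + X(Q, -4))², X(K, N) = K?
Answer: 210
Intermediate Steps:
O = 5/2 (O = (2*10)/8 = (⅛)*20 = 5/2 ≈ 2.5000)
T(Q) = (-1 + Q)²/3
(O*28)*T(-2) = ((5/2)*28)*((-1 - 2)²/3) = 70*((⅓)*(-3)²) = 70*((⅓)*9) = 70*3 = 210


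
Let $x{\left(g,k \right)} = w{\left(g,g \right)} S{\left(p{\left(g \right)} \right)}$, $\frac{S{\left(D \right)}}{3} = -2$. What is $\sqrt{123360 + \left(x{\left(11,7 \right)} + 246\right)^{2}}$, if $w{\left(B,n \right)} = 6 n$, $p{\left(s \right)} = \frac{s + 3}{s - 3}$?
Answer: $2 \sqrt{36465} \approx 381.92$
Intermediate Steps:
$p{\left(s \right)} = \frac{3 + s}{-3 + s}$
$S{\left(D \right)} = -6$ ($S{\left(D \right)} = 3 \left(-2\right) = -6$)
$x{\left(g,k \right)} = - 36 g$ ($x{\left(g,k \right)} = 6 g \left(-6\right) = - 36 g$)
$\sqrt{123360 + \left(x{\left(11,7 \right)} + 246\right)^{2}} = \sqrt{123360 + \left(\left(-36\right) 11 + 246\right)^{2}} = \sqrt{123360 + \left(-396 + 246\right)^{2}} = \sqrt{123360 + \left(-150\right)^{2}} = \sqrt{123360 + 22500} = \sqrt{145860} = 2 \sqrt{36465}$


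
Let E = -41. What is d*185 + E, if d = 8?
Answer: 1439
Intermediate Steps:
d*185 + E = 8*185 - 41 = 1480 - 41 = 1439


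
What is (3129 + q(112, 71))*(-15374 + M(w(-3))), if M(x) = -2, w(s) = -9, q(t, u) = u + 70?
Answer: -50279520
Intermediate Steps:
q(t, u) = 70 + u
(3129 + q(112, 71))*(-15374 + M(w(-3))) = (3129 + (70 + 71))*(-15374 - 2) = (3129 + 141)*(-15376) = 3270*(-15376) = -50279520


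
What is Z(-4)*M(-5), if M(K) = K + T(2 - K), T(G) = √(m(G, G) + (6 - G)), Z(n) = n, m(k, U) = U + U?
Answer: 20 - 4*√13 ≈ 5.5778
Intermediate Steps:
m(k, U) = 2*U
T(G) = √(6 + G) (T(G) = √(2*G + (6 - G)) = √(6 + G))
M(K) = K + √(8 - K) (M(K) = K + √(6 + (2 - K)) = K + √(8 - K))
Z(-4)*M(-5) = -4*(-5 + √(8 - 1*(-5))) = -4*(-5 + √(8 + 5)) = -4*(-5 + √13) = 20 - 4*√13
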